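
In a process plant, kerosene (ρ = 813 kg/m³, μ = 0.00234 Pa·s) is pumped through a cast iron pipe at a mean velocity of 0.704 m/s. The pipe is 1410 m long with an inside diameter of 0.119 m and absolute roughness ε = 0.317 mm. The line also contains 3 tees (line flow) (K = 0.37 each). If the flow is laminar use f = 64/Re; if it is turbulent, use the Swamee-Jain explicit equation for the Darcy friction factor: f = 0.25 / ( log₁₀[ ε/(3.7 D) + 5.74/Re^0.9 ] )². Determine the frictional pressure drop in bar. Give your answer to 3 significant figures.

Reynolds number Re = ρVD/μ = 813 · 0.704 · 0.119 / 0.00234 = 2.911e+04.
Re > 4000 → turbulent. Relative roughness ε/D = 0.000317/0.119 = 0.00266. Swamee-Jain: f = 0.25/(log₁₀[0.00266/3.7 + 5.74/2.911e+04^0.9])² = 0.25/(log₁₀[0.00072 + 0.000551])² = 0.25/(-2.896)² = 0.02981.
Total minor-loss coefficient ΣK = 3·0.37 = 1.11.
ΔP = [f·L/D + ΣK]·(ρV²/2) = [0.02981·1410/0.119 + 1.11]·(813·0.704²/2) = [353.2 + 1.11]·201.5 = 7.139e+04 Pa.
ΔP = 7.139e+04 Pa = 0.714 bar.

ΔP ≈ 0.714 bar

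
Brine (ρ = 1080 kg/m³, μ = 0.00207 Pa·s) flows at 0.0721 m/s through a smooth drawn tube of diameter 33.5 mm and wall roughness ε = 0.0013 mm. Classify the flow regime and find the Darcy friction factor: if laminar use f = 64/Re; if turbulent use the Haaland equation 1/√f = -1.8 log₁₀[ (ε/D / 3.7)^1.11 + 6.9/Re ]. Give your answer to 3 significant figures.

Re = ρVD/μ = 1080·0.0721·0.0335/0.00207 = 1260.
Re < 2300 → laminar, so f = 64/Re = 0.05079 (roughness is irrelevant in laminar flow).

f ≈ 0.0508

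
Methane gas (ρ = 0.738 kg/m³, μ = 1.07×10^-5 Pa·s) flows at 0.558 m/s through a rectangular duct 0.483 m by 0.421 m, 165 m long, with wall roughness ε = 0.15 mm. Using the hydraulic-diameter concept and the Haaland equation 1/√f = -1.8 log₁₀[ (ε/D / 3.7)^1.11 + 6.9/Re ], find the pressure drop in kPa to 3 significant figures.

ΔP ≈ 0.00115 kPa

Hydraulic diameter D_h = 4A/P = 4·(0.483·0.421)/(2·(0.483+0.421)) = 0.8134/1.808 = 0.4499 m.
Re = ρVD_h/μ = 0.738·0.558·0.4499/1.07e-05 = 1.731e+04.
ε/D_h = 0.00015/0.4499 = 0.000333; Haaland gives 1/√f = -1.8 log₁₀[3.23e-05+0.000399] = 6.058, so f = 0.02725.
ΔP = f(L/D_h)(ρV²/2) = 0.02725·165/0.4499·0.1149 = 1.148 Pa.
ΔP = 0.00115 kPa.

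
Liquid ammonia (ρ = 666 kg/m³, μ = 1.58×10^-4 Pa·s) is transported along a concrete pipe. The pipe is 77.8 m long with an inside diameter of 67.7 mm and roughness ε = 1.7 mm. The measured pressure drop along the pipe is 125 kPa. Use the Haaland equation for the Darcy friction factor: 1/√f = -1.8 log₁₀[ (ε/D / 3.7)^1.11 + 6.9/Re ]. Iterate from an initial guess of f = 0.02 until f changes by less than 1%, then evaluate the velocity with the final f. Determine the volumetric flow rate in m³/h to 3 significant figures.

Q ≈ 32.1 m³/h

Rearranging Darcy-Weisbach: V = √(2·ΔP·D/(f·L·ρ)). With ε/D = 0.0017/0.0677 = 0.0251, iterate starting from f = 0.02:
  f = 0.02 → V = √(2·1.25e+05·0.0677/(0.02·77.8·666)) = 4.041 m/s; Re = ρVD/μ = 1.153e+06; f → 0.05331
  f = 0.05331 → V = 2.475 m/s; Re = 7.064e+05; f → 0.05333
Converged (Δf/f < 1%). With the final f = 0.05333: V = √(2·1.25e+05·0.0677/(0.05333·77.8·666)) = 2.475 m/s.
Q = V·A = 2.475·(π/4·0.0677²) = 0.008909 m³/s = 32.1 m³/h.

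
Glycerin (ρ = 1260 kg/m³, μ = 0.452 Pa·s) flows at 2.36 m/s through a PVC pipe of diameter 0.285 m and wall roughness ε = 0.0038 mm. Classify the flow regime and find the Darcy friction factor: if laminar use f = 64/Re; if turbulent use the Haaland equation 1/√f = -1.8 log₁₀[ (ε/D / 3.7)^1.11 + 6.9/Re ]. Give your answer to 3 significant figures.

Re = ρVD/μ = 1260·2.36·0.285/0.452 = 1875.
Re < 2300 → laminar, so f = 64/Re = 0.03413 (roughness is irrelevant in laminar flow).

f ≈ 0.0341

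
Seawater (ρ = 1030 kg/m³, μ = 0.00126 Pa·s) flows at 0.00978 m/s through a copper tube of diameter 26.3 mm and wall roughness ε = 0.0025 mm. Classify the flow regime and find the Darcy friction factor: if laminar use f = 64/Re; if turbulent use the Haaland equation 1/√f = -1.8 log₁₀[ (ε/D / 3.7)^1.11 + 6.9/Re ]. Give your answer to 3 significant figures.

f ≈ 0.304

Re = ρVD/μ = 1030·0.00978·0.0263/0.00126 = 210.3.
Re < 2300 → laminar, so f = 64/Re = 0.3044 (roughness is irrelevant in laminar flow).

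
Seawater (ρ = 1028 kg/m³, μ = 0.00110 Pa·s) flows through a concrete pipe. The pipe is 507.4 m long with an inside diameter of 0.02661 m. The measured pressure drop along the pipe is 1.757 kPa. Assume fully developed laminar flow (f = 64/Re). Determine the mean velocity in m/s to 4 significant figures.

V ≈ 0.06966 m/s

For laminar flow, f = 64/Re with Re = ρVD/μ, so Darcy-Weisbach reduces to ΔP = 32μLV/D². Solving for V: V = ΔP·D²/(32μL) = 1757·(0.02661)²/(32·0.0011·507.4) = 0.06966 m/s.
Check: Re = ρVD/μ = 1028·0.06966·0.02661/0.0011 = 1732 < 2300, so the laminar assumption holds.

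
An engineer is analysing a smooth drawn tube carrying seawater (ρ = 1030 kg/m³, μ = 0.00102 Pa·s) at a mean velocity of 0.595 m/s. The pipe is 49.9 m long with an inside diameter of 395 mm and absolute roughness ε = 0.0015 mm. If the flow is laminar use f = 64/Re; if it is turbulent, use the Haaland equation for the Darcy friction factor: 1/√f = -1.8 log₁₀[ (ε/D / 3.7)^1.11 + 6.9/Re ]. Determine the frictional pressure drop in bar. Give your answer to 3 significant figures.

Reynolds number Re = ρVD/μ = 1030 · 0.595 · 0.395 / 0.00102 = 2.373e+05.
Re > 4000 → turbulent. Relative roughness ε/D = 1.5e-06/0.395 = 3.8e-06. Haaland: 1/√f = -1.8 log₁₀[(3.8e-06/3.7)^1.11 + 6.9/2.373e+05] = -1.8 log₁₀[2.25e-07 + 2.91e-05] = 8.16, so f = 0.01502.
Darcy-Weisbach: ΔP = f(L/D)(ρV²/2) = 0.01502·(49.9/0.395)·(1030·0.595²/2) = 0.01502·126.3·182.3 = 345.9 Pa.
ΔP = 345.9 Pa = 0.00346 bar.

ΔP ≈ 0.00346 bar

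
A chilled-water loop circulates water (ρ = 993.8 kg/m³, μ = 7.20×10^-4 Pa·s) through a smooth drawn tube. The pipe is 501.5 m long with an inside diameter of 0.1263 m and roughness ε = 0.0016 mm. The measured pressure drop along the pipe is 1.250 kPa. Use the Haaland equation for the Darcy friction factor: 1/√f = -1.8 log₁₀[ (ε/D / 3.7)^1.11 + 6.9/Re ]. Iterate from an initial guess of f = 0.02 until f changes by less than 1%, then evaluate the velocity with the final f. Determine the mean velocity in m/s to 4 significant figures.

Rearranging Darcy-Weisbach: V = √(2·ΔP·D/(f·L·ρ)). With ε/D = 1.6e-06/0.1263 = 1.27e-05, iterate starting from f = 0.02:
  f = 0.02 → V = √(2·1250·0.1263/(0.02·501.5·993.8)) = 0.178 m/s; Re = ρVD/μ = 3.103e+04; f → 0.02315
  f = 0.02315 → V = 0.1654 m/s; Re = 2.884e+04; f → 0.02356
  f = 0.02356 → V = 0.164 m/s; Re = 2.859e+04; f → 0.02361
Converged (Δf/f < 1%). With the final f = 0.02361: V = √(2·1250·0.1263/(0.02361·501.5·993.8)) = 0.1638 m/s.

V ≈ 0.1638 m/s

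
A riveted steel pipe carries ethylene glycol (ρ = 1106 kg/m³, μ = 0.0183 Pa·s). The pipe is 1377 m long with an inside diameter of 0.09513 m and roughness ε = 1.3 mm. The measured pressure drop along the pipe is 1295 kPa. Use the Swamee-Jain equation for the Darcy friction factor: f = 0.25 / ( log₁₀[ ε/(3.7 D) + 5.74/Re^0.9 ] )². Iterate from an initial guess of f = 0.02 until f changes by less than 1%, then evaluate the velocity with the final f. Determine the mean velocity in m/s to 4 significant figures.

V ≈ 1.847 m/s

Rearranging Darcy-Weisbach: V = √(2·ΔP·D/(f·L·ρ)). With ε/D = 0.0013/0.09513 = 0.0137, iterate starting from f = 0.02:
  f = 0.02 → V = √(2·1.295e+06·0.09513/(0.02·1377·1106)) = 2.844 m/s; Re = ρVD/μ = 1.635e+04; f → 0.04584
  f = 0.04584 → V = 1.879 m/s; Re = 1.08e+04; f → 0.04735
  f = 0.04735 → V = 1.848 m/s; Re = 1.063e+04; f → 0.04742
Converged (Δf/f < 1%). With the final f = 0.04742: V = √(2·1.295e+06·0.09513/(0.04742·1377·1106)) = 1.847 m/s.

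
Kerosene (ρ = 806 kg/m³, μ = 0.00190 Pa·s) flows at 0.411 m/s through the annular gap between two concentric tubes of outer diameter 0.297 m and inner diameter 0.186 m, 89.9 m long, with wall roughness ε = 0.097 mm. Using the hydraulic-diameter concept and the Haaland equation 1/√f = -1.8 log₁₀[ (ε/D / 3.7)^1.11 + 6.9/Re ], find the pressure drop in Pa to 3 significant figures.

Hydraulic diameter D_h = 4A/P = D_o - D_i = 0.297 - 0.186 = 0.111 m.
Re = ρVD_h/μ = 806·0.411·0.111/0.0019 = 1.935e+04.
ε/D_h = 9.7e-05/0.111 = 0.000874; Haaland gives 1/√f = -1.8 log₁₀[9.43e-05+0.000357] = 6.023, so f = 0.02757.
ΔP = f(L/D_h)(ρV²/2) = 0.02757·89.9/0.111·68.08 = 1520 Pa.

ΔP ≈ 1520 Pa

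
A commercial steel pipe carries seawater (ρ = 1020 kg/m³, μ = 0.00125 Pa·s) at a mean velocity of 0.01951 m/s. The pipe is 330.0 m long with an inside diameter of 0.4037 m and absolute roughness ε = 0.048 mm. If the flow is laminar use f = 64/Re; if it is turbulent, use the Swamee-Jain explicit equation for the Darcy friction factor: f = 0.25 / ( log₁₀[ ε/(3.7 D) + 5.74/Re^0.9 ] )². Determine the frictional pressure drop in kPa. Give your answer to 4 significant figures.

ΔP ≈ 0.005599 kPa

Reynolds number Re = ρVD/μ = 1020 · 0.01951 · 0.4037 / 0.00125 = 6427.
Re > 4000 → turbulent. Relative roughness ε/D = 4.8e-05/0.4037 = 0.000119. Swamee-Jain: f = 0.25/(log₁₀[0.000119/3.7 + 5.74/6427^0.9])² = 0.25/(log₁₀[3.21e-05 + 0.00215])² = 0.25/(-2.662)² = 0.03528.
Darcy-Weisbach: ΔP = f(L/D)(ρV²/2) = 0.03528·(330/0.4037)·(1020·0.01951²/2) = 0.03528·817.4·0.1941 = 5.599 Pa.
ΔP = 5.599 Pa = 0.005599 kPa.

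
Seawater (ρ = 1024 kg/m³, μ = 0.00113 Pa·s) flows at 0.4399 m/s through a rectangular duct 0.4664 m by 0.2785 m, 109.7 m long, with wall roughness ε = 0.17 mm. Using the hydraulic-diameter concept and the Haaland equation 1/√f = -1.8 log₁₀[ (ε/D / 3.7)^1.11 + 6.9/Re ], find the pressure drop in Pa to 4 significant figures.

Hydraulic diameter D_h = 4A/P = 4·(0.4664·0.2785)/(2·(0.4664+0.2785)) = 0.5196/1.49 = 0.3488 m.
Re = ρVD_h/μ = 1024·0.4399·0.3488/0.00113 = 1.39e+05.
ε/D_h = 0.00017/0.3488 = 0.000487; Haaland gives 1/√f = -1.8 log₁₀[4.93e-05+4.96e-05] = 7.208, so f = 0.01925.
ΔP = f(L/D_h)(ρV²/2) = 0.01925·109.7/0.3488·99.08 = 599.8 Pa.

ΔP ≈ 599.8 Pa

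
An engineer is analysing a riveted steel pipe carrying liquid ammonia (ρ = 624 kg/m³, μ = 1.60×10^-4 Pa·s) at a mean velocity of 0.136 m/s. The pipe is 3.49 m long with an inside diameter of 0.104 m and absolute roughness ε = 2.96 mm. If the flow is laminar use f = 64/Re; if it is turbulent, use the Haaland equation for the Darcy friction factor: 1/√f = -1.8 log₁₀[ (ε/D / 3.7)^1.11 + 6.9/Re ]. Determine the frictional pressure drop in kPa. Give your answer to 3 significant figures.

Reynolds number Re = ρVD/μ = 624 · 0.136 · 0.104 / 0.00016 = 5.516e+04.
Re > 4000 → turbulent. Relative roughness ε/D = 0.00296/0.104 = 0.0285. Haaland: 1/√f = -1.8 log₁₀[(0.0285/3.7)^1.11 + 6.9/5.516e+04] = -1.8 log₁₀[0.0045 + 0.000125] = 4.202, so f = 0.05663.
Darcy-Weisbach: ΔP = f(L/D)(ρV²/2) = 0.05663·(3.49/0.104)·(624·0.136²/2) = 0.05663·33.56·5.771 = 10.97 Pa.
ΔP = 10.97 Pa = 0.0110 kPa.

ΔP ≈ 0.0110 kPa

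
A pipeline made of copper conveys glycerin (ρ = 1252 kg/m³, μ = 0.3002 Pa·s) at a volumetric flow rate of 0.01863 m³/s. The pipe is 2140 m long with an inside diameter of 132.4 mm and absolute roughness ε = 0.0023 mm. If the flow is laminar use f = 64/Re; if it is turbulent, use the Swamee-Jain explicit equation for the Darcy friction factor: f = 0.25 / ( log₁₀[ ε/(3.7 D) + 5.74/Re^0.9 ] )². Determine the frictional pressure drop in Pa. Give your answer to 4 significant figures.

Cross-sectional area A = πD²/4 = π(0.1324)²/4 = 0.01377 m²; mean velocity V = Q/A = 0.01863/0.01377 = 1.353 m/s.
Reynolds number Re = ρVD/μ = 1252 · 1.353 · 0.1324 / 0.3 = 747.2.
Re < 2300 → laminar flow, so f = 64/Re = 64/747.2 = 0.08565 (the turbulent correlation is not needed).
Darcy-Weisbach: ΔP = f(L/D)(ρV²/2) = 0.08565·(2140/0.1324)·(1252·1.353²/2) = 0.08565·1.616e+04·1146 = 1.587e+06 Pa.

ΔP ≈ 1587000 Pa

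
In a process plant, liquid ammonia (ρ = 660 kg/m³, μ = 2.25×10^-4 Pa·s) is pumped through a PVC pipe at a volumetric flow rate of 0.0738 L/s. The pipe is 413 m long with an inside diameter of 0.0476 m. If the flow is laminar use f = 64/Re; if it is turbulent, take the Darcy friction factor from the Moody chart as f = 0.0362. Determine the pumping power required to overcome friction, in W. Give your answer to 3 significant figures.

Q = 0.0738 L/s = 0.0738/1000 = 7.38e-05 m³/s.
Cross-sectional area A = πD²/4 = π(0.0476)²/4 = 0.00178 m²; mean velocity V = Q/A = 7.38e-05/0.00178 = 0.04147 m/s.
Reynolds number Re = ρVD/μ = 660 · 0.04147 · 0.0476 / 0.000225 = 5791.
Re > 4000 → turbulent; use the Moody-chart value f = 0.0362.
Darcy-Weisbach: ΔP = f(L/D)(ρV²/2) = 0.0362·(413/0.0476)·(660·0.04147²/2) = 0.0362·8676·0.5676 = 178.3 Pa.
Pumping power P = QΔP = 7.38e-05·178.3 = 0.01316 W = 0.0132 W.

P ≈ 0.0132 W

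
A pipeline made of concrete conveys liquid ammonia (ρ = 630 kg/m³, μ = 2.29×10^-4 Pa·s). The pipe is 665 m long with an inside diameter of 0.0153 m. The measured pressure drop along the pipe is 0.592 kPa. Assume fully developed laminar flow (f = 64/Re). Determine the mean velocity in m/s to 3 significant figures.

V ≈ 0.0284 m/s

For laminar flow, f = 64/Re with Re = ρVD/μ, so Darcy-Weisbach reduces to ΔP = 32μLV/D². Solving for V: V = ΔP·D²/(32μL) = 592·(0.0153)²/(32·0.000229·665) = 0.02844 m/s.
Check: Re = ρVD/μ = 630·0.02844·0.0153/0.000229 = 1197 < 2300, so the laminar assumption holds.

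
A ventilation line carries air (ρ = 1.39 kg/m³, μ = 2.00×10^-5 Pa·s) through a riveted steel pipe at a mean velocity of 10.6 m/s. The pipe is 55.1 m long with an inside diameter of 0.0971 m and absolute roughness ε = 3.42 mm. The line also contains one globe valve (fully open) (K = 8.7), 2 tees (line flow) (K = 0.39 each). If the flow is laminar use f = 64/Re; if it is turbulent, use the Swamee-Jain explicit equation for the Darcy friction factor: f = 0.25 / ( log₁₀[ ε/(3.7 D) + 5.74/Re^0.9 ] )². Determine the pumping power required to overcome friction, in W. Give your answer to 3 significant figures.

Reynolds number Re = ρVD/μ = 1.39 · 10.6 · 0.0971 / 2e-05 = 7.153e+04.
Re > 4000 → turbulent. Relative roughness ε/D = 0.00342/0.0971 = 0.0352. Swamee-Jain: f = 0.25/(log₁₀[0.0352/3.7 + 5.74/7.153e+04^0.9])² = 0.25/(log₁₀[0.00952 + 0.000245])² = 0.25/(-2.01)² = 0.06186.
Total minor-loss coefficient ΣK = 1·8.7 + 2·0.39 = 9.48.
ΔP = [f·L/D + ΣK]·(ρV²/2) = [0.06186·55.1/0.0971 + 9.48]·(1.39·10.6²/2) = [35.1 + 9.48]·78.09 = 3481 Pa.
Q = V·A = 10.6·0.007405 = 0.07849 m³/s.
Pumping power P = QΔP = 0.07849·3481 = 273.3 W = 273 W.

P ≈ 273 W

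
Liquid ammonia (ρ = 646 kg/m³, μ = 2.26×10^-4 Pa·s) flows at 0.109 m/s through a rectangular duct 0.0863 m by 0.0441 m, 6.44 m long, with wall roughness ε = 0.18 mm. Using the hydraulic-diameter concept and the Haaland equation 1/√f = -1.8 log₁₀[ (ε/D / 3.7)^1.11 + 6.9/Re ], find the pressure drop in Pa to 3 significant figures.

ΔP ≈ 13.4 Pa

Hydraulic diameter D_h = 4A/P = 4·(0.0863·0.0441)/(2·(0.0863+0.0441)) = 0.01522/0.2608 = 0.05837 m.
Re = ρVD_h/μ = 646·0.109·0.05837/0.000226 = 1.819e+04.
ε/D_h = 0.00018/0.05837 = 0.00308; Haaland gives 1/√f = -1.8 log₁₀[0.000382+0.000379] = 5.613, so f = 0.03174.
ΔP = f(L/D_h)(ρV²/2) = 0.03174·6.44/0.05837·3.838 = 13.44 Pa.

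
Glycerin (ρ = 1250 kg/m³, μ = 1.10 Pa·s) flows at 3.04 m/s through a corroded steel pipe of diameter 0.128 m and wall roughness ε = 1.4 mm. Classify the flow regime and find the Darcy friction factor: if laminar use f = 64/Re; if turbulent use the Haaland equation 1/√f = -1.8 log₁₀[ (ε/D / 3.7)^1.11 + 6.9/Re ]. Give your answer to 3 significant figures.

f ≈ 0.145

Re = ρVD/μ = 1250·3.04·0.128/1.1 = 442.2.
Re < 2300 → laminar, so f = 64/Re = 0.1447 (roughness is irrelevant in laminar flow).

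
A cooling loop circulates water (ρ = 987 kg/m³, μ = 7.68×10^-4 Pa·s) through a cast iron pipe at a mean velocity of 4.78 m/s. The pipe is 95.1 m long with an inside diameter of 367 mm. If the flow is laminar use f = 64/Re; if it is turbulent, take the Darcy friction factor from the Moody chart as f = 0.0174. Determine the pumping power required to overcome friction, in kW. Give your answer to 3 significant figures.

Reynolds number Re = ρVD/μ = 987 · 4.78 · 0.367 / 0.000768 = 2.254e+06.
Re > 4000 → turbulent; use the Moody-chart value f = 0.0174.
Darcy-Weisbach: ΔP = f(L/D)(ρV²/2) = 0.0174·(95.1/0.367)·(987·4.78²/2) = 0.0174·259.1·1.128e+04 = 5.084e+04 Pa.
Q = V·A = 4.78·0.1058 = 0.5056 m³/s.
Pumping power P = QΔP = 0.5056·5.084e+04 = 25710 W = 25.7 kW.

P ≈ 25.7 kW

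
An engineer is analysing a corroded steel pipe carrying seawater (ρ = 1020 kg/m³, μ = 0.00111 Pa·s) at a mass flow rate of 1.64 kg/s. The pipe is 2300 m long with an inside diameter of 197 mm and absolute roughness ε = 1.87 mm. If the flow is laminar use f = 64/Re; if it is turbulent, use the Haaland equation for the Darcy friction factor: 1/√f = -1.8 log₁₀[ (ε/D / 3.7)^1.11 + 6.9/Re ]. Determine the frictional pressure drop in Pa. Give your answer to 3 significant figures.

ΔP ≈ 708 Pa

A = πD²/4 = π(0.197)²/4 = 0.03048 m²; mean velocity V = ṁ/(ρA) = 1.64/(1020 · 0.03048) = 0.05275 m/s.
Reynolds number Re = ρVD/μ = 1020 · 0.05275 · 0.197 / 0.00111 = 9549.
Re > 4000 → turbulent. Relative roughness ε/D = 0.00187/0.197 = 0.00949. Haaland: 1/√f = -1.8 log₁₀[(0.00949/3.7)^1.11 + 6.9/9549] = -1.8 log₁₀[0.00133 + 0.000723] = 4.837, so f = 0.04273.
Darcy-Weisbach: ΔP = f(L/D)(ρV²/2) = 0.04273·(2300/0.197)·(1020·0.05275²/2) = 0.04273·1.168e+04·1.419 = 708 Pa.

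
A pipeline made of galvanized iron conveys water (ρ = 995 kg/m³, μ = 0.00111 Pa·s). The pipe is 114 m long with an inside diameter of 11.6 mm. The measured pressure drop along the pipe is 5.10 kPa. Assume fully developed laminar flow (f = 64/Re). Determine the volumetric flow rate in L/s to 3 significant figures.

Q ≈ 0.0179 L/s

For laminar flow, f = 64/Re with Re = ρVD/μ, so Darcy-Weisbach reduces to ΔP = 32μLV/D². Solving for V: V = ΔP·D²/(32μL) = 5100·(0.0116)²/(32·0.00111·114) = 0.1695 m/s.
Check: Re = ρVD/μ = 995·0.1695·0.0116/0.00111 = 1762 < 2300, so the laminar assumption holds.
Q = V·A = 0.1695·(π/4·0.0116²) = 1.791e-05 m³/s = 0.0179 L/s.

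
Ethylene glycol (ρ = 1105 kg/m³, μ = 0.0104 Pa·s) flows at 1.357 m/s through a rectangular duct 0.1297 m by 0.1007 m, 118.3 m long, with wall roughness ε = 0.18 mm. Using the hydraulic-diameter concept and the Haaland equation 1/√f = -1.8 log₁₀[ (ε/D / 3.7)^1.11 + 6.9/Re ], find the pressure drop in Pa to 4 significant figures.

Hydraulic diameter D_h = 4A/P = 4·(0.1297·0.1007)/(2·(0.1297+0.1007)) = 0.05224/0.4608 = 0.1134 m.
Re = ρVD_h/μ = 1105·1.357·0.1134/0.0104 = 1.635e+04.
ε/D_h = 0.00018/0.1134 = 0.00159; Haaland gives 1/√f = -1.8 log₁₀[0.000183+0.000422] = 5.793, so f = 0.0298.
ΔP = f(L/D_h)(ρV²/2) = 0.0298·118.3/0.1134·1017 = 3.164e+04 Pa.

ΔP ≈ 31640 Pa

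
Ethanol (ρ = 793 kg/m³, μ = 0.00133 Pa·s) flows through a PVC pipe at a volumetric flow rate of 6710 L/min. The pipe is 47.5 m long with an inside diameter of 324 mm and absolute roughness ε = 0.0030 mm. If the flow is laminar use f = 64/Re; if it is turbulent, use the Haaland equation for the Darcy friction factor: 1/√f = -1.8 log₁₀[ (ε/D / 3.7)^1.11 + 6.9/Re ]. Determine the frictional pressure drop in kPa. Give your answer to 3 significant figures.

Q = 6710 L/min = 6710/60000 = 0.1118 m³/s.
Cross-sectional area A = πD²/4 = π(0.324)²/4 = 0.08245 m²; mean velocity V = Q/A = 0.1118/0.08245 = 1.356 m/s.
Reynolds number Re = ρVD/μ = 793 · 1.356 · 0.324 / 0.00133 = 2.62e+05.
Re > 4000 → turbulent. Relative roughness ε/D = 3e-06/0.324 = 9.26e-06. Haaland: 1/√f = -1.8 log₁₀[(9.26e-06/3.7)^1.11 + 6.9/2.62e+05] = -1.8 log₁₀[6.06e-07 + 2.63e-05] = 8.225, so f = 0.01478.
Darcy-Weisbach: ΔP = f(L/D)(ρV²/2) = 0.01478·(47.5/0.324)·(793·1.356²/2) = 0.01478·146.6·729.5 = 1581 Pa.
ΔP = 1581 Pa = 1.58 kPa.

ΔP ≈ 1.58 kPa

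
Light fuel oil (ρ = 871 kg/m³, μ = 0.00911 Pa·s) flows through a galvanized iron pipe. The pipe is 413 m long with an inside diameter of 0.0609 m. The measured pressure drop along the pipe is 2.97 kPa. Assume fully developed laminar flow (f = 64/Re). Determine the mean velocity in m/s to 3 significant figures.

V ≈ 0.0915 m/s

For laminar flow, f = 64/Re with Re = ρVD/μ, so Darcy-Weisbach reduces to ΔP = 32μLV/D². Solving for V: V = ΔP·D²/(32μL) = 2970·(0.0609)²/(32·0.00911·413) = 0.09149 m/s.
Check: Re = ρVD/μ = 871·0.09149·0.0609/0.00911 = 532.7 < 2300, so the laminar assumption holds.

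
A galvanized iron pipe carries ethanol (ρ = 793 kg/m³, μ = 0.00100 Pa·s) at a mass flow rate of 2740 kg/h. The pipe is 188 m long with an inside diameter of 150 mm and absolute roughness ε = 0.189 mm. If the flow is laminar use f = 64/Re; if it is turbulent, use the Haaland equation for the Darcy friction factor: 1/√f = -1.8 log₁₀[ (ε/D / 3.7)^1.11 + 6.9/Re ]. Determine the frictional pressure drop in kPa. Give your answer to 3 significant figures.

ṁ = 2740 kg/h = 2740/3600 = 0.7611 kg/s.
A = πD²/4 = π(0.15)²/4 = 0.01767 m²; mean velocity V = ṁ/(ρA) = 0.7611/(793 · 0.01767) = 0.05431 m/s.
Reynolds number Re = ρVD/μ = 793 · 0.05431 · 0.15 / 0.001 = 6461.
Re > 4000 → turbulent. Relative roughness ε/D = 0.000189/0.15 = 0.00126. Haaland: 1/√f = -1.8 log₁₀[(0.00126/3.7)^1.11 + 6.9/6461] = -1.8 log₁₀[0.000141 + 0.00107] = 5.251, so f = 0.03626.
Darcy-Weisbach: ΔP = f(L/D)(ρV²/2) = 0.03626·(188/0.15)·(793·0.05431²/2) = 0.03626·1253·1.17 = 53.16 Pa.
ΔP = 53.16 Pa = 0.0532 kPa.

ΔP ≈ 0.0532 kPa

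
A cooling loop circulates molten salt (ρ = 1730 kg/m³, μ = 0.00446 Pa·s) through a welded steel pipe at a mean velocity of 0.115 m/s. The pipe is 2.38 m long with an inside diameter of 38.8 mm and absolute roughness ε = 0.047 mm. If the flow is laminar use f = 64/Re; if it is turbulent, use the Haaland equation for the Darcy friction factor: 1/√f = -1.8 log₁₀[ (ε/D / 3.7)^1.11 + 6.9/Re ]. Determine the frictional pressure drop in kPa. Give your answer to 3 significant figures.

ΔP ≈ 0.0259 kPa

Reynolds number Re = ρVD/μ = 1730 · 0.115 · 0.0388 / 0.00446 = 1731.
Re < 2300 → laminar flow, so f = 64/Re = 64/1731 = 0.03698 (the turbulent correlation is not needed).
Darcy-Weisbach: ΔP = f(L/D)(ρV²/2) = 0.03698·(2.38/0.0388)·(1730·0.115²/2) = 0.03698·61.34·11.44 = 25.95 Pa.
ΔP = 25.95 Pa = 0.0259 kPa.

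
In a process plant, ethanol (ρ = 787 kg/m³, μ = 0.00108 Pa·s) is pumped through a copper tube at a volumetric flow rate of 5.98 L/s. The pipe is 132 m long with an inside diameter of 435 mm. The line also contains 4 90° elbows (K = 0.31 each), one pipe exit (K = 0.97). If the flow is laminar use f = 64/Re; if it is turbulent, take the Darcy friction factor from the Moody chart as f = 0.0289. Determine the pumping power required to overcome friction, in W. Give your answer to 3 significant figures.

P ≈ 0.0418 W

Q = 5.98 L/s = 5.98/1000 = 0.00598 m³/s.
Cross-sectional area A = πD²/4 = π(0.435)²/4 = 0.1486 m²; mean velocity V = Q/A = 0.00598/0.1486 = 0.04024 m/s.
Reynolds number Re = ρVD/μ = 787 · 0.04024 · 0.435 / 0.00108 = 1.275e+04.
Re > 4000 → turbulent; use the Moody-chart value f = 0.0289.
Total minor-loss coefficient ΣK = 4·0.31 + 1·0.97 = 2.21.
ΔP = [f·L/D + ΣK]·(ρV²/2) = [0.0289·132/0.435 + 2.21]·(787·0.04024²/2) = [8.77 + 2.21]·0.6371 = 6.995 Pa.
Pumping power P = QΔP = 0.00598·6.995 = 0.04183 W = 0.0418 W.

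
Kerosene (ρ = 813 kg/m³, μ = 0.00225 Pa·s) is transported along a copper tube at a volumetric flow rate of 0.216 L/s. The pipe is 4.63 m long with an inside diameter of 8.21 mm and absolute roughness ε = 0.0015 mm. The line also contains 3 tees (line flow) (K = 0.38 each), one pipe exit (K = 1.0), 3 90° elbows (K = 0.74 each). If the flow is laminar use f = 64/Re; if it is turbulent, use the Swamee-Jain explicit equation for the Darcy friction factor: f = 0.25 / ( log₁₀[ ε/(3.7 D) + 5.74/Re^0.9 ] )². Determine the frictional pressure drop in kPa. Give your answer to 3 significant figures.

Q = 0.216 L/s = 0.216/1000 = 0.000216 m³/s.
Cross-sectional area A = πD²/4 = π(0.00821)²/4 = 5.294e-05 m²; mean velocity V = Q/A = 0.000216/5.294e-05 = 4.08 m/s.
Reynolds number Re = ρVD/μ = 813 · 4.08 · 0.00821 / 0.00225 = 1.21e+04.
Re > 4000 → turbulent. Relative roughness ε/D = 1.5e-06/0.00821 = 0.000183. Swamee-Jain: f = 0.25/(log₁₀[0.000183/3.7 + 5.74/1.21e+04^0.9])² = 0.25/(log₁₀[4.94e-05 + 0.00121])² = 0.25/(-2.898)² = 0.02976.
Total minor-loss coefficient ΣK = 3·0.38 + 1·1 + 3·0.74 = 4.36.
ΔP = [f·L/D + ΣK]·(ρV²/2) = [0.02976·4.63/0.00821 + 4.36]·(813·4.08²/2) = [16.78 + 4.36]·6767 = 1.431e+05 Pa.
ΔP = 1.431e+05 Pa = 143 kPa.

ΔP ≈ 143 kPa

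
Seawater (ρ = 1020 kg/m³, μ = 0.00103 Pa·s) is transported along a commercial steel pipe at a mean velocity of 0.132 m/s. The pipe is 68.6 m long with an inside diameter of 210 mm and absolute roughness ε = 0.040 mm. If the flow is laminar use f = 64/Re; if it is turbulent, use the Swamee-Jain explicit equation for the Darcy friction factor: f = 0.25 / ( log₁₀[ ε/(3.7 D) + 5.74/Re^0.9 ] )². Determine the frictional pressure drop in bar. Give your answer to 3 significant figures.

Reynolds number Re = ρVD/μ = 1020 · 0.132 · 0.21 / 0.00103 = 2.745e+04.
Re > 4000 → turbulent. Relative roughness ε/D = 4e-05/0.21 = 0.00019. Swamee-Jain: f = 0.25/(log₁₀[0.00019/3.7 + 5.74/2.745e+04^0.9])² = 0.25/(log₁₀[5.15e-05 + 0.000581])² = 0.25/(-3.199)² = 0.02443.
Darcy-Weisbach: ΔP = f(L/D)(ρV²/2) = 0.02443·(68.6/0.21)·(1020·0.132²/2) = 0.02443·326.7·8.886 = 70.92 Pa.
ΔP = 70.92 Pa = 7.09×10^-4 bar.

ΔP ≈ 7.09×10^-4 bar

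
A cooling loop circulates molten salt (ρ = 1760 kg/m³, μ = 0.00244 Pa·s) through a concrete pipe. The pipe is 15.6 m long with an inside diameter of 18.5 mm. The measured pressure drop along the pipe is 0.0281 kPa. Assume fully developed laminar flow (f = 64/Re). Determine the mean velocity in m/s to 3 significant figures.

V ≈ 0.00790 m/s

For laminar flow, f = 64/Re with Re = ρVD/μ, so Darcy-Weisbach reduces to ΔP = 32μLV/D². Solving for V: V = ΔP·D²/(32μL) = 28.1·(0.0185)²/(32·0.00244·15.6) = 0.007896 m/s.
Check: Re = ρVD/μ = 1760·0.007896·0.0185/0.00244 = 105.4 < 2300, so the laminar assumption holds.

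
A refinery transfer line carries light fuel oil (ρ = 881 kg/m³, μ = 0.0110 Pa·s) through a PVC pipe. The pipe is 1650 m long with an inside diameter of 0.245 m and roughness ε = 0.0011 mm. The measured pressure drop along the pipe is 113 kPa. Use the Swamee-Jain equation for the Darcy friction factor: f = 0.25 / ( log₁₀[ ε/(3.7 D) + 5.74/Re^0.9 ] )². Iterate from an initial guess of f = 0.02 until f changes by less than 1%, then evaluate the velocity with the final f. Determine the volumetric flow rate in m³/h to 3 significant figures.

Rearranging Darcy-Weisbach: V = √(2·ΔP·D/(f·L·ρ)). With ε/D = 1.1e-06/0.245 = 4.49e-06, iterate starting from f = 0.02:
  f = 0.02 → V = √(2·1.13e+05·0.245/(0.02·1650·881)) = 1.38 m/s; Re = ρVD/μ = 2.708e+04; f → 0.02397
  f = 0.02397 → V = 1.261 m/s; Re = 2.474e+04; f → 0.0245
  f = 0.0245 → V = 1.247 m/s; Re = 2.447e+04; f → 0.02457
Converged (Δf/f < 1%). With the final f = 0.02457: V = √(2·1.13e+05·0.245/(0.02457·1650·881)) = 1.245 m/s.
Q = V·A = 1.245·(π/4·0.245²) = 0.0587 m³/s = 211 m³/h.

Q ≈ 211 m³/h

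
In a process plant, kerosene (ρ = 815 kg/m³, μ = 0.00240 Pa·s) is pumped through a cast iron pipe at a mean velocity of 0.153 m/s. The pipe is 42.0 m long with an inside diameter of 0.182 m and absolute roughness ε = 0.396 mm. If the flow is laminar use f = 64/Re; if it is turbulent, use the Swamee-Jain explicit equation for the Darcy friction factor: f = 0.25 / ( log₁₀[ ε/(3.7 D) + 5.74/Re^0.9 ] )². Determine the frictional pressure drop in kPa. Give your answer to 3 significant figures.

Reynolds number Re = ρVD/μ = 815 · 0.153 · 0.182 / 0.0024 = 9456.
Re > 4000 → turbulent. Relative roughness ε/D = 0.000396/0.182 = 0.00218. Swamee-Jain: f = 0.25/(log₁₀[0.00218/3.7 + 5.74/9456^0.9])² = 0.25/(log₁₀[0.000588 + 0.00152])² = 0.25/(-2.677)² = 0.03489.
Darcy-Weisbach: ΔP = f(L/D)(ρV²/2) = 0.03489·(42/0.182)·(815·0.153²/2) = 0.03489·230.8·9.539 = 76.8 Pa.
ΔP = 76.8 Pa = 0.0768 kPa.

ΔP ≈ 0.0768 kPa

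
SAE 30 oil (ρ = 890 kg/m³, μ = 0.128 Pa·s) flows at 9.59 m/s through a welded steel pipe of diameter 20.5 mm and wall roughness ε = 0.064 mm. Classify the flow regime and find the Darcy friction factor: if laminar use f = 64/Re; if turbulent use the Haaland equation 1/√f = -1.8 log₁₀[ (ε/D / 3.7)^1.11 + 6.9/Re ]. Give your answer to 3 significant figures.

f ≈ 0.0468

Re = ρVD/μ = 890·9.59·0.0205/0.128 = 1367.
Re < 2300 → laminar, so f = 64/Re = 0.04682 (roughness is irrelevant in laminar flow).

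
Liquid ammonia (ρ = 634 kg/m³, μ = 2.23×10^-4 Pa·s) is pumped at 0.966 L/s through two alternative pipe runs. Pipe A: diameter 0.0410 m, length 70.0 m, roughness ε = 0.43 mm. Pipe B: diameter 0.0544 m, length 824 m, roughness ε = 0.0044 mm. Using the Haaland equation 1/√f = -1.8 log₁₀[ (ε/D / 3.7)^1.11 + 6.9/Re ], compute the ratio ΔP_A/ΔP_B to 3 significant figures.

ΔP_A/ΔP_B ≈ 0.690

Pipe A: V = Q/A = 0.000966/0.00132 = 0.7317 m/s; Re = 8.529e+04; ε/D = 0.0105; Haaland → f = 0.03923; ΔP_A = f(L/D)(ρV²/2) = 1.137e+04 Pa.
Pipe B: V = Q/A = 0.000966/0.002324 = 0.4156 m/s; Re = 6.428e+04; ε/D = 8.09e-05; Haaland → f = 0.01985; ΔP_B = f(L/D)(ρV²/2) = 1.647e+04 Pa.
ΔP_A/ΔP_B = 1.137e+04/1.647e+04 = 0.690.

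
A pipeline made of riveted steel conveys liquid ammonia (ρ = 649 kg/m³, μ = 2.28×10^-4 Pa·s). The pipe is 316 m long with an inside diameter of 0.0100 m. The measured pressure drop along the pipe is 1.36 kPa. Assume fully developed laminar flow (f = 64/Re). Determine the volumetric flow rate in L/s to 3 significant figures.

For laminar flow, f = 64/Re with Re = ρVD/μ, so Darcy-Weisbach reduces to ΔP = 32μLV/D². Solving for V: V = ΔP·D²/(32μL) = 1360·(0.01)²/(32·0.000228·316) = 0.05899 m/s.
Check: Re = ρVD/μ = 649·0.05899·0.01/0.000228 = 1679 < 2300, so the laminar assumption holds.
Q = V·A = 0.05899·(π/4·0.01²) = 4.633e-06 m³/s = 0.00463 L/s.

Q ≈ 0.00463 L/s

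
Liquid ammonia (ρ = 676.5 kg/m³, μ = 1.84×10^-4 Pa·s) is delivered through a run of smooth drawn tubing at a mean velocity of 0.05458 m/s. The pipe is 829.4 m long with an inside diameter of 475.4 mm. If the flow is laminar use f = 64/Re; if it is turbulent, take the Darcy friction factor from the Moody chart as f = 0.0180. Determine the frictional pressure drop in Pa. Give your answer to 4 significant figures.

ΔP ≈ 31.64 Pa

Reynolds number Re = ρVD/μ = 676.5 · 0.05458 · 0.4754 / 0.000184 = 9.54e+04.
Re > 4000 → turbulent; use the Moody-chart value f = 0.0180.
Darcy-Weisbach: ΔP = f(L/D)(ρV²/2) = 0.018·(829.4/0.4754)·(676.5·0.05458²/2) = 0.018·1745·1.008 = 31.64 Pa.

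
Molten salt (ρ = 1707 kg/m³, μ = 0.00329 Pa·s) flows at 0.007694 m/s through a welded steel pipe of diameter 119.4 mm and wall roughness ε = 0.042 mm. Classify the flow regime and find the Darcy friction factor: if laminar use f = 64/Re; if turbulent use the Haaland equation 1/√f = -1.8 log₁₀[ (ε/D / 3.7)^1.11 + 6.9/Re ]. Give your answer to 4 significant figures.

f ≈ 0.1343

Re = ρVD/μ = 1707·0.007694·0.1194/0.00329 = 476.6.
Re < 2300 → laminar, so f = 64/Re = 0.1343 (roughness is irrelevant in laminar flow).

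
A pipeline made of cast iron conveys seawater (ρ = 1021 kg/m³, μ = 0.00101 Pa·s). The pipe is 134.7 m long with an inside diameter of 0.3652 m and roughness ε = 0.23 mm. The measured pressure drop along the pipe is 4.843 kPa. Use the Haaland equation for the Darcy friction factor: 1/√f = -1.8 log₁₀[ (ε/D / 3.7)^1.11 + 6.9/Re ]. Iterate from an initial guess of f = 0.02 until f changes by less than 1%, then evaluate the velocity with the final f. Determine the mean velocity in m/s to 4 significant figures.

V ≈ 1.181 m/s

Rearranging Darcy-Weisbach: V = √(2·ΔP·D/(f·L·ρ)). With ε/D = 0.00023/0.3652 = 0.00063, iterate starting from f = 0.02:
  f = 0.02 → V = √(2·4843·0.3652/(0.02·134.7·1021)) = 1.134 m/s; Re = ρVD/μ = 4.187e+05; f → 0.01849
  f = 0.01849 → V = 1.18 m/s; Re = 4.355e+05; f → 0.01845
Converged (Δf/f < 1%). With the final f = 0.01845: V = √(2·4843·0.3652/(0.01845·134.7·1021)) = 1.181 m/s.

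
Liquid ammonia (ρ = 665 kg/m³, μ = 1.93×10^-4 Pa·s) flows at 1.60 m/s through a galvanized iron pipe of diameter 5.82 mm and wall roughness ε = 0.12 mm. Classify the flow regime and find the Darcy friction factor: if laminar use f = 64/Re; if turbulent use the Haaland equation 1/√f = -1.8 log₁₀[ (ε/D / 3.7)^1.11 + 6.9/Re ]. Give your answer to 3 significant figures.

f ≈ 0.0505

Re = ρVD/μ = 665·1.6·0.00582/0.000193 = 3.209e+04.
Re > 4000 → turbulent. ε/D = 0.00012/0.00582 = 0.0206; Haaland: 1/√f = -1.8 log₁₀[0.00315 + 0.000215] = 4.452, so f = 0.05046.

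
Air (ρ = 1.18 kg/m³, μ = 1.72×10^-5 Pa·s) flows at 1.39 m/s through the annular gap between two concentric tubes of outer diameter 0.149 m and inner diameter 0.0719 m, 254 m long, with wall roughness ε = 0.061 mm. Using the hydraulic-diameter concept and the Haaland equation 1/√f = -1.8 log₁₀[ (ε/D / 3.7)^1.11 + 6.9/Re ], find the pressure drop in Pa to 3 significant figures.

ΔP ≈ 130 Pa

Hydraulic diameter D_h = 4A/P = D_o - D_i = 0.149 - 0.0719 = 0.0771 m.
Re = ρVD_h/μ = 1.18·1.39·0.0771/1.72e-05 = 7352.
ε/D_h = 6.1e-05/0.0771 = 0.000791; Haaland gives 1/√f = -1.8 log₁₀[8.44e-05+0.000938] = 5.382, so f = 0.03452.
ΔP = f(L/D_h)(ρV²/2) = 0.03452·254/0.0771·1.14 = 129.6 Pa.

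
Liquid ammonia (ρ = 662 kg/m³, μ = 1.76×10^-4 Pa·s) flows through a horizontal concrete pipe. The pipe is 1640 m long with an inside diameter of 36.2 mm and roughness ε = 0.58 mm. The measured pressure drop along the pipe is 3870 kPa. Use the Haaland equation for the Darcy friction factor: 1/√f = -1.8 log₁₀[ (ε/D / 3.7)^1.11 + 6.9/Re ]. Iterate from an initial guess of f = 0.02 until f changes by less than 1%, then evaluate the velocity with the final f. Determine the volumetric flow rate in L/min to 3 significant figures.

Rearranging Darcy-Weisbach: V = √(2·ΔP·D/(f·L·ρ)). With ε/D = 0.00058/0.0362 = 0.016, iterate starting from f = 0.02:
  f = 0.02 → V = √(2·3.87e+06·0.0362/(0.02·1640·662)) = 3.592 m/s; Re = ρVD/μ = 4.891e+05; f → 0.04493
  f = 0.04493 → V = 2.397 m/s; Re = 3.263e+05; f → 0.04498
Converged (Δf/f < 1%). With the final f = 0.04498: V = √(2·3.87e+06·0.0362/(0.04498·1640·662)) = 2.395 m/s.
Q = V·A = 2.395·(π/4·0.0362²) = 0.002465 m³/s = 148 L/min.

Q ≈ 148 L/min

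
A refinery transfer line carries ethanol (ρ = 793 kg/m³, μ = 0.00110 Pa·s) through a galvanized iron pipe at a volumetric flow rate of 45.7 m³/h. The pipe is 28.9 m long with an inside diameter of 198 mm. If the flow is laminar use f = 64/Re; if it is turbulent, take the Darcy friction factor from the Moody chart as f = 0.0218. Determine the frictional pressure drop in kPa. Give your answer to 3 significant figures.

Q = 45.7 m³/h = 45.7/3600 = 0.01269 m³/s.
Cross-sectional area A = πD²/4 = π(0.198)²/4 = 0.03079 m²; mean velocity V = Q/A = 0.01269/0.03079 = 0.4123 m/s.
Reynolds number Re = ρVD/μ = 793 · 0.4123 · 0.198 / 0.0011 = 5.885e+04.
Re > 4000 → turbulent; use the Moody-chart value f = 0.0218.
Darcy-Weisbach: ΔP = f(L/D)(ρV²/2) = 0.0218·(28.9/0.198)·(793·0.4123²/2) = 0.0218·146·67.4 = 214.4 Pa.
ΔP = 214.4 Pa = 0.214 kPa.

ΔP ≈ 0.214 kPa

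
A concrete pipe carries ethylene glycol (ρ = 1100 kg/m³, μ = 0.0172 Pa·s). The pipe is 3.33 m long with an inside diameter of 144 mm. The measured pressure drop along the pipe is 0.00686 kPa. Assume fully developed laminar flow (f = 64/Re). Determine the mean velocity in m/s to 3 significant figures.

V ≈ 0.0776 m/s

For laminar flow, f = 64/Re with Re = ρVD/μ, so Darcy-Weisbach reduces to ΔP = 32μLV/D². Solving for V: V = ΔP·D²/(32μL) = 6.86·(0.144)²/(32·0.0172·3.33) = 0.07761 m/s.
Check: Re = ρVD/μ = 1100·0.07761·0.144/0.0172 = 714.7 < 2300, so the laminar assumption holds.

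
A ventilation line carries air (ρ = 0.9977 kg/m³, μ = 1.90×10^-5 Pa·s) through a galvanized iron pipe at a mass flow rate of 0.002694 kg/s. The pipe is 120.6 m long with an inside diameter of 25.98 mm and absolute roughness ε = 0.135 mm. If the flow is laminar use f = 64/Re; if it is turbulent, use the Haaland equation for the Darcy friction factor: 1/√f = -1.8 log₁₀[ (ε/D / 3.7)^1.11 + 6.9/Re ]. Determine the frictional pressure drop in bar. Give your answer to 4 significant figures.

A = πD²/4 = π(0.02598)²/4 = 0.0005301 m²; mean velocity V = ṁ/(ρA) = 0.002694/(0.9977 · 0.0005301) = 5.094 m/s.
Reynolds number Re = ρVD/μ = 0.9977 · 5.094 · 0.02598 / 1.9e-05 = 6949.
Re > 4000 → turbulent. Relative roughness ε/D = 0.000135/0.02598 = 0.0052. Haaland: 1/√f = -1.8 log₁₀[(0.0052/3.7)^1.11 + 6.9/6949] = -1.8 log₁₀[0.000682 + 0.000993] = 4.997, so f = 0.04005.
Darcy-Weisbach: ΔP = f(L/D)(ρV²/2) = 0.04005·(120.6/0.02598)·(0.9977·5.094²/2) = 0.04005·4642·12.94 = 2406 Pa.
ΔP = 2406 Pa = 0.02406 bar.

ΔP ≈ 0.02406 bar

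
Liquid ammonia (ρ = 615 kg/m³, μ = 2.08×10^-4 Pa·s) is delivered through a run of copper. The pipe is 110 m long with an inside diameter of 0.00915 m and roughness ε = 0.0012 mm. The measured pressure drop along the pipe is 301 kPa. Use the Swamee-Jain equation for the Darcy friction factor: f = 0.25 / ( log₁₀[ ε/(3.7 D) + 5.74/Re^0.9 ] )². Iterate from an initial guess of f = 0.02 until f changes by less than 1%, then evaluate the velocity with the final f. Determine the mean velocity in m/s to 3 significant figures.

V ≈ 1.97 m/s

Rearranging Darcy-Weisbach: V = √(2·ΔP·D/(f·L·ρ)). With ε/D = 1.2e-06/0.00915 = 0.000131, iterate starting from f = 0.02:
  f = 0.02 → V = √(2·3.01e+05·0.00915/(0.02·110·615)) = 2.018 m/s; Re = ρVD/μ = 5.459e+04; f → 0.02091
  f = 0.02091 → V = 1.973 m/s; Re = 5.339e+04; f → 0.021
Converged (Δf/f < 1%). With the final f = 0.021: V = √(2·3.01e+05·0.00915/(0.021·110·615)) = 1.969 m/s.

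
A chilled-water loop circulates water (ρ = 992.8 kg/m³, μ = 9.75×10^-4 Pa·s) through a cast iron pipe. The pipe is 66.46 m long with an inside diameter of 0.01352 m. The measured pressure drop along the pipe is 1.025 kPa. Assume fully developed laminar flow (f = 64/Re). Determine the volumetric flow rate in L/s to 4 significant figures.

For laminar flow, f = 64/Re with Re = ρVD/μ, so Darcy-Weisbach reduces to ΔP = 32μLV/D². Solving for V: V = ΔP·D²/(32μL) = 1025·(0.01352)²/(32·0.000975·66.46) = 0.09036 m/s.
Check: Re = ρVD/μ = 992.8·0.09036·0.01352/0.000975 = 1244 < 2300, so the laminar assumption holds.
Q = V·A = 0.09036·(π/4·0.01352²) = 1.297e-05 m³/s = 0.01297 L/s.

Q ≈ 0.01297 L/s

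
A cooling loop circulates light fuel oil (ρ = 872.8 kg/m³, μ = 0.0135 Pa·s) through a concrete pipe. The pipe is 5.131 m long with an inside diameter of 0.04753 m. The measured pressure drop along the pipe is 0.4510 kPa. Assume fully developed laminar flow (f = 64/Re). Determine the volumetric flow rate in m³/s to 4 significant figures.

For laminar flow, f = 64/Re with Re = ρVD/μ, so Darcy-Weisbach reduces to ΔP = 32μLV/D². Solving for V: V = ΔP·D²/(32μL) = 451·(0.04753)²/(32·0.0135·5.131) = 0.4596 m/s.
Check: Re = ρVD/μ = 872.8·0.4596·0.04753/0.0135 = 1412 < 2300, so the laminar assumption holds.
Q = V·A = 0.4596·(π/4·0.04753²) = 0.0008156 m³/s = 8.156×10^-4 m³/s.

Q ≈ 8.156×10^-4 m³/s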